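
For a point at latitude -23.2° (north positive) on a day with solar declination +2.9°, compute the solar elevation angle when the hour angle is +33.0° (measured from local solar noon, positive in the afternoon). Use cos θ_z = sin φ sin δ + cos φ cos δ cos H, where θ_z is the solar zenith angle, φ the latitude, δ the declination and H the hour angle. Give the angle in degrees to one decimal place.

cos θ_z = sin(-23.2°) sin(2.9°) + cos(-23.2°) cos(2.9°) cos(33.00°) = -0.0199 + 0.7699 = 0.7500.
θ_z = arccos(0.7500) = 41.41°, so the elevation is 90° − 41.41° = 48.59°.

48.6°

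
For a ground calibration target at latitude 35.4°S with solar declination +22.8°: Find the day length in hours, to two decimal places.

9.68 hours

The sunset hour angle satisfies cos H_s = −tan φ tan δ = 0.2987, giving H_s = 72.62°.
Day length = 2 H_s / 15° h⁻¹ = 145.24° / 15 = 9.683 h.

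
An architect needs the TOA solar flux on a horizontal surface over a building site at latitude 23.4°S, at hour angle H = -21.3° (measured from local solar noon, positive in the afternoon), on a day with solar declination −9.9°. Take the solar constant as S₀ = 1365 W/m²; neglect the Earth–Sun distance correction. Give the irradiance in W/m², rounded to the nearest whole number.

1243 W/m²

With φ = -23.4°, δ = -9.9°, H = -21.30°: sin φ sin δ = 0.0683, cos φ cos δ cos H = 0.8423, so cos θ_z = 0.9106.
Top-of-atmosphere irradiance = S₀ cos θ_z = 1365 × 0.9106 = 1242.97 W/m².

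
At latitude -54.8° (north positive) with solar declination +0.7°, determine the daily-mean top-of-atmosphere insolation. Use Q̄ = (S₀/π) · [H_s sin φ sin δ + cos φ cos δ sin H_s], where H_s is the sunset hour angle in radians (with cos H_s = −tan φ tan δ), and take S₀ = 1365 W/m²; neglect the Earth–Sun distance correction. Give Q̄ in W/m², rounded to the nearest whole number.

244 W/m²

cos H_s = −tan(-54.8°) · tan(0.7°) = 0.0173, so H_s = arccos(0.0173) = 89.01°. In radians, H_s = 1.5535.
H_s sin φ sin δ = 1.5535 × -0.8171 × 0.0122 = -0.0155.
cos φ cos δ sin H_s = 0.5764 × 0.9999 × 0.9999 = 0.5763.
Q̄ = (1365/π) × (-0.0155 + 0.5763) = 434.49 × 0.5608 = 243.66 W/m².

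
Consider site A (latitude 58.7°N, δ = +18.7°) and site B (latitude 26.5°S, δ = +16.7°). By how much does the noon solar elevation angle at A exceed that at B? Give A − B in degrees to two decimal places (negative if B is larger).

A: 90° − |58.7 − (18.7)| = 50.00°.
B: 90° − |-26.5 − (16.7)| = 46.80°.
A − B = 50.00 − 46.80 = 3.20°.

+3.20°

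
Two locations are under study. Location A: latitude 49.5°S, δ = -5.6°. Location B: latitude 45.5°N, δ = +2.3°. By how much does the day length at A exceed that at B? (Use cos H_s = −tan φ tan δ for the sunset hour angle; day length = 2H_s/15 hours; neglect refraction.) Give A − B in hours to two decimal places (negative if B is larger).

A: H_s = arccos(−tan -49.5° · tan -5.6°) = 96.59°, so 2H_s/15 = 12.8787 h.
B: H_s = arccos(−tan 45.5° · tan 2.3°) = 92.34°, so 2H_s/15 = 12.3120 h.
A − B = 12.8787 − 12.3120 = 0.5667 h.

+0.57 h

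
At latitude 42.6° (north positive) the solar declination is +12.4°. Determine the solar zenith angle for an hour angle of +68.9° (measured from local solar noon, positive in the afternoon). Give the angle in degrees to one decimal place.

66.2°

With φ = 42.6°, δ = 12.4°, H = 68.90°: sin φ sin δ = 0.1453, cos φ cos δ cos H = 0.2588, so cos θ_z = 0.4041.
θ_z = arccos(0.4041) = 66.17°.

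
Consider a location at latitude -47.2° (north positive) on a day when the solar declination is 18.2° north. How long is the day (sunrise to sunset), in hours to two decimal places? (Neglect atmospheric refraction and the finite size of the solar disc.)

9.23 hours

−tan φ tan δ = −(-1.0799)(0.3288) = 0.3551; H_s = arccos(0.3551) = 69.20°.
Day length = 2 H_s / 15° h⁻¹ = 138.40° / 15 = 9.227 h.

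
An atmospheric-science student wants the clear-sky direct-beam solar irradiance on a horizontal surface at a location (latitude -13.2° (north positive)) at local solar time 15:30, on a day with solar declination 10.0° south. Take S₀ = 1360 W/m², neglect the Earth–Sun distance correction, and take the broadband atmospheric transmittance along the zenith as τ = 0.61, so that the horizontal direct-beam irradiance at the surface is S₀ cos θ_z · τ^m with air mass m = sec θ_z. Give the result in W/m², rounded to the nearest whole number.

384 W/m²

Hour angle H = 15° × (15.5 − 12) = 52.50°.
cos θ_z = sin(-13.2°) sin(-10.0°) + cos(-13.2°) cos(-10.0°) cos(52.50°) = 0.0397 + 0.5837 = 0.6234.
Air mass m = 1/cos θ_z = 1/0.6234 = 1.604; τ^m = 0.61^1.604 = 0.4526.
Surface direct beam = 1360 × 0.6234 × 0.4526 = 383.73 W/m².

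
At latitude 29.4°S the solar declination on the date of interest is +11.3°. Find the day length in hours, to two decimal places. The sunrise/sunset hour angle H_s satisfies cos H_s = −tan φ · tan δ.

The sunset hour angle satisfies cos H_s = −tan φ tan δ = 0.1126, giving H_s = 83.53°.
Day length = 2 H_s / 15° h⁻¹ = 167.06° / 15 = 11.137 h.

11.14 hours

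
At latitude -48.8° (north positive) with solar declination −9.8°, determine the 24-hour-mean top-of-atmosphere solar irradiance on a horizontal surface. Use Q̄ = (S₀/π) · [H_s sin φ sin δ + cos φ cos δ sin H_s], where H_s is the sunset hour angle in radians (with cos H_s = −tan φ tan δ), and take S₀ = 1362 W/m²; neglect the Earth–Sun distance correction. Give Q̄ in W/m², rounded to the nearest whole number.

374 W/m²

The sunset hour angle satisfies cos H_s = −tan φ tan δ = -0.1973, giving H_s = 101.38°. In radians, H_s = 1.7694.
H_s sin φ sin δ = 1.7694 × -0.7524 × -0.1702 = 0.2266.
cos φ cos δ sin H_s = 0.6587 × 0.9854 × 0.9803 = 0.6363.
Q̄ = (1362/π) × (0.2266 + 0.6363) = 433.54 × 0.8629 = 374.10 W/m².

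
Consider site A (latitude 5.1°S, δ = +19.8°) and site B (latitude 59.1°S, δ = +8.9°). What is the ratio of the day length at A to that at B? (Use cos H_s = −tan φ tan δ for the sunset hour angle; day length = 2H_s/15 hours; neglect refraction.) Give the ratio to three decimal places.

A: H_s = arccos(−tan -5.1° · tan 19.8°) = 88.16°, so 2H_s/15 = 11.7547 h.
B: H_s = arccos(−tan -59.1° · tan 8.9°) = 74.83°, so 2H_s/15 = 9.9773 h.
Ratio A/B = 11.7547 / 9.9773 = 1.1781.

1.178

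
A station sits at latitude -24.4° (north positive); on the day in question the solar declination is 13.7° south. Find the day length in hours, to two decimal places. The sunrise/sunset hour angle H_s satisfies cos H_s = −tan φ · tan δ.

The sunset hour angle satisfies cos H_s = −tan φ tan δ = -0.1106, giving H_s = 96.35°.
Day length = 2 H_s / 15° h⁻¹ = 192.70° / 15 = 12.847 h.

12.85 hours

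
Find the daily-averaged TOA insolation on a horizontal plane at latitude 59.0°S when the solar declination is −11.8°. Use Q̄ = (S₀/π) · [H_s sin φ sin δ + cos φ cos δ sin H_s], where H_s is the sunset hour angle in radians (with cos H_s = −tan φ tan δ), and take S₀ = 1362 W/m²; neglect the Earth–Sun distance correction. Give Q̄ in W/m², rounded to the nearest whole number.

351 W/m²

−tan φ tan δ = −(-1.6643)(-0.2089) = -0.3477; H_s = arccos(-0.3477) = 110.35°. In radians, H_s = 1.9260.
H_s sin φ sin δ = 1.9260 × -0.8572 × -0.2045 = 0.3376.
cos φ cos δ sin H_s = 0.5150 × 0.9789 × 0.9376 = 0.4727.
Q̄ = (1362/π) × (0.3376 + 0.4727) = 433.54 × 0.8103 = 351.30 W/m².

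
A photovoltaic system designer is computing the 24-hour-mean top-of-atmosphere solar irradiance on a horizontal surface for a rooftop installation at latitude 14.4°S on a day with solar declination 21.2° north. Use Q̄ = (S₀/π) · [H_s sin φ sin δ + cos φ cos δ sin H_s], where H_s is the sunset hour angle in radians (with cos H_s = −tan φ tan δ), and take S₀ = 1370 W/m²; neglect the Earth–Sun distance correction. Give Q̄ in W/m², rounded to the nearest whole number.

cos H_s = −tan(-14.4°) · tan(21.2°) = 0.0996, so H_s = arccos(0.0996) = 84.28°. In radians, H_s = 1.4710.
H_s sin φ sin δ = 1.4710 × -0.2487 × 0.3616 = -0.1323.
cos φ cos δ sin H_s = 0.9686 × 0.9323 × 0.9950 = 0.8985.
Q̄ = (1370/π) × (-0.1323 + 0.8985) = 436.08 × 0.7662 = 334.12 W/m².

334 W/m²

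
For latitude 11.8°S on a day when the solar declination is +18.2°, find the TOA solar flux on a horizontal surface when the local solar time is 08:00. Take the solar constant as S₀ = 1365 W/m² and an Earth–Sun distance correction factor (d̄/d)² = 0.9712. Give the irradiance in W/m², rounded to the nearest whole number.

Hour angle H = 15° × (8 − 12) = -60.00°.
cos θ_z = sin(-11.8°) sin(18.2°) + cos(-11.8°) cos(18.2°) cos(-60.00°) = -0.0639 + 0.4649 = 0.4010.
Top-of-atmosphere irradiance = S₀ (d̄/d)² cos θ_z = 1365 × 0.9712 × 0.4010 = 531.60 W/m².

532 W/m²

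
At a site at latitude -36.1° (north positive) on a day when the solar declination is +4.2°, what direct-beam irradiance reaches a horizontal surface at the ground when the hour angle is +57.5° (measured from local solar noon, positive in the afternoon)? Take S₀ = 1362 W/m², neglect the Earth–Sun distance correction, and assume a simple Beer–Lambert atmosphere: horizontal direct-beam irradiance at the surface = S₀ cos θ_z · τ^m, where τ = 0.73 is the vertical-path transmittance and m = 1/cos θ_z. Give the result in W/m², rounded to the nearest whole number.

237 W/m²

With φ = -36.1°, δ = 4.2°, H = 57.50°: sin φ sin δ = -0.0432, cos φ cos δ cos H = 0.4330, so cos θ_z = 0.3898.
Air mass m = 1/cos θ_z = 1/0.3898 = 2.565; τ^m = 0.73^2.565 = 0.4461.
Surface direct beam = 1362 × 0.3898 × 0.4461 = 236.84 W/m².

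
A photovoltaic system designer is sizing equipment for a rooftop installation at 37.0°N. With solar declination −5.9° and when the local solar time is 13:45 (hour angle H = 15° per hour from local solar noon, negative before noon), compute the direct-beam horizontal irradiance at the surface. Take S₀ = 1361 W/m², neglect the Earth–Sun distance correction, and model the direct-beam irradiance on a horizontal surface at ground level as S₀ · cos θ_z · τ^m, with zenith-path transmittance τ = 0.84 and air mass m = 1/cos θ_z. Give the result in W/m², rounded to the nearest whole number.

677 W/m²

Hour angle H = 15° × (13.75 − 12) = 26.25°.
With φ = 37.0°, δ = -5.9°, H = 26.25°: sin φ sin δ = -0.0619, cos φ cos δ cos H = 0.7125, so cos θ_z = 0.6506.
Air mass m = 1/cos θ_z = 1/0.6506 = 1.537; τ^m = 0.84^1.537 = 0.7649.
Surface direct beam = 1361 × 0.6506 × 0.7649 = 677.29 W/m².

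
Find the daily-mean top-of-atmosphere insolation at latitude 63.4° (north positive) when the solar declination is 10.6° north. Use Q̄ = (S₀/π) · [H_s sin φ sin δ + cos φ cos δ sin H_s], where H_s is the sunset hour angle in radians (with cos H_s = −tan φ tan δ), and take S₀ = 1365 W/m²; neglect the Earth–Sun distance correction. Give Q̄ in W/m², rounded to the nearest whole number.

317 W/m²

cos H_s = −tan(63.4°) · tan(10.6°) = -0.3737, so H_s = arccos(-0.3737) = 111.94°. In radians, H_s = 1.9537.
H_s sin φ sin δ = 1.9537 × 0.8942 × 0.1840 = 0.3214.
cos φ cos δ sin H_s = 0.4478 × 0.9829 × 0.9276 = 0.4083.
Q̄ = (1365/π) × (0.3214 + 0.4083) = 434.49 × 0.7297 = 317.05 W/m².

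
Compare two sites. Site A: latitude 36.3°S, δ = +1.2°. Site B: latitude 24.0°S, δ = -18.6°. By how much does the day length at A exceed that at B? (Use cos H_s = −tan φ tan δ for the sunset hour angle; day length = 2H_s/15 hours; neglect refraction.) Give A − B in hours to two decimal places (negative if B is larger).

-1.27 h

A: H_s = arccos(−tan -36.3° · tan 1.2°) = 89.12°, so 2H_s/15 = 11.8827 h.
B: H_s = arccos(−tan -24.0° · tan -18.6°) = 98.62°, so 2H_s/15 = 13.1493 h.
A − B = 11.8827 − 13.1493 = -1.2666 h.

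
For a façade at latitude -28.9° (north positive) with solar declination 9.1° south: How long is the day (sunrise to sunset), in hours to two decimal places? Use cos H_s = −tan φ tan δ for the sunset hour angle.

12.68 hours

−tan φ tan δ = −(-0.5520)(-0.1602) = -0.0884; H_s = arccos(-0.0884) = 95.07°.
Day length = 2 H_s / 15° h⁻¹ = 190.14° / 15 = 12.676 h.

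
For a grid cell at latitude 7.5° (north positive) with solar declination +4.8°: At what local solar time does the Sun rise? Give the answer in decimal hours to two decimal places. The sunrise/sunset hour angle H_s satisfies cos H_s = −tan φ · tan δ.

The sunset hour angle satisfies cos H_s = −tan φ tan δ = -0.0111, giving H_s = 90.64°.
Sunrise is at 12 − H_s/15 = 12 − 6.043 = 5.957 h local solar time.

5.96 h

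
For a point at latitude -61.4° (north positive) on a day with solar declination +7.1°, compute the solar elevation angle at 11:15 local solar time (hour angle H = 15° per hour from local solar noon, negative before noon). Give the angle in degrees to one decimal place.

Hour angle H = 15° × (11.25 − 12) = -11.25°.
cos θ_z = sin φ sin δ + cos φ cos δ cos H = (-0.8780)(0.1236) + (0.4787)(0.9923)(0.9808) = 0.3574.
θ_z = arccos(0.3574) = 69.06°, so the elevation is 90° − 69.06° = 20.94°.

20.9°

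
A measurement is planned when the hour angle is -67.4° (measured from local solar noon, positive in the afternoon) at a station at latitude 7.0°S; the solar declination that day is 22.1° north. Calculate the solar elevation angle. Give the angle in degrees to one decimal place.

17.9°

cos θ_z = sin φ sin δ + cos φ cos δ cos H = (-0.1219)(0.3762) + (0.9925)(0.9265)(0.3843) = 0.3075.
θ_z = arccos(0.3075) = 72.09°, so the elevation is 90° − 72.09° = 17.91°.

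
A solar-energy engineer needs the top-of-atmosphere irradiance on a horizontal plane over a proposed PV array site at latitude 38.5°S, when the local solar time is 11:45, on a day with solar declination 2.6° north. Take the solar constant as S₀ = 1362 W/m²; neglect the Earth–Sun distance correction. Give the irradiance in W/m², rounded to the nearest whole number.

Hour angle H = 15° × (11.75 − 12) = -3.75°.
cos θ_z = sin(-38.5°) sin(2.6°) + cos(-38.5°) cos(2.6°) cos(-3.75°) = -0.0282 + 0.7801 = 0.7519.
Top-of-atmosphere irradiance = S₀ cos θ_z = 1362 × 0.7519 = 1024.09 W/m².

1024 W/m²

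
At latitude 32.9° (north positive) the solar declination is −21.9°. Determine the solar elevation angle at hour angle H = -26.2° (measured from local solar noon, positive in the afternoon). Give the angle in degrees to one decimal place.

cos θ_z = sin φ sin δ + cos φ cos δ cos H = (0.5432)(-0.3730) + (0.8396)(0.9278)(0.8973) = 0.4964.
θ_z = arccos(0.4964) = 60.24°, so the elevation is 90° − 60.24° = 29.76°.

29.8°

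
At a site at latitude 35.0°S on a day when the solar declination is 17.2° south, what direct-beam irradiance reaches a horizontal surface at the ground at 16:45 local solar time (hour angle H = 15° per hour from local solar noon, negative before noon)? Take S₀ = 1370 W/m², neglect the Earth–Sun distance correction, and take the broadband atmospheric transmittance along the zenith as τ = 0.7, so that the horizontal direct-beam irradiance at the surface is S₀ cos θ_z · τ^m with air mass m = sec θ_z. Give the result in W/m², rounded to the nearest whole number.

247 W/m²

Hour angle H = 15° × (16.75 − 12) = 71.25°.
cos θ_z = sin(-35.0°) sin(-17.2°) + cos(-35.0°) cos(-17.2°) cos(71.25°) = 0.1696 + 0.2515 = 0.4211.
Air mass m = 1/cos θ_z = 1/0.4211 = 2.375; τ^m = 0.7^2.375 = 0.4287.
Surface direct beam = 1370 × 0.4211 × 0.4287 = 247.32 W/m².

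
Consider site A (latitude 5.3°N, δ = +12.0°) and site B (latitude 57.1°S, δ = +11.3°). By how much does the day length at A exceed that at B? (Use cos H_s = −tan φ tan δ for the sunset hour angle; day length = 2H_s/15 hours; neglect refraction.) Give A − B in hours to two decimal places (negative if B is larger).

+2.55 h

A: H_s = arccos(−tan 5.3° · tan 12.0°) = 91.13°, so 2H_s/15 = 12.1507 h.
B: H_s = arccos(−tan -57.1° · tan 11.3°) = 72.01°, so 2H_s/15 = 9.6013 h.
A − B = 12.1507 − 9.6013 = 2.5494 h.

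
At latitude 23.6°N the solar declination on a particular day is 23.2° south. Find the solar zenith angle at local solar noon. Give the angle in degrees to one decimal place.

46.8°

At local solar noon the hour angle is zero, so the zenith angle is |φ − δ| = |23.6° − (-23.2°)| = 46.8°.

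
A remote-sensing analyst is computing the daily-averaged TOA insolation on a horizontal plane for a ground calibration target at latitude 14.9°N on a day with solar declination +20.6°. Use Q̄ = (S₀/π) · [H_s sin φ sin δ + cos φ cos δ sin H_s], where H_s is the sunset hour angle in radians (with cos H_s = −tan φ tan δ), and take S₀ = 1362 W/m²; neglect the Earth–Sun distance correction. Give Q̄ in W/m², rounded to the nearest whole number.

The sunset hour angle satisfies cos H_s = −tan φ tan δ = -0.1000, giving H_s = 95.74°. In radians, H_s = 1.6710.
H_s sin φ sin δ = 1.6710 × 0.2571 × 0.3518 = 0.1511.
cos φ cos δ sin H_s = 0.9664 × 0.9361 × 0.9950 = 0.9001.
Q̄ = (1362/π) × (0.1511 + 0.9001) = 433.54 × 1.0512 = 455.74 W/m².

456 W/m²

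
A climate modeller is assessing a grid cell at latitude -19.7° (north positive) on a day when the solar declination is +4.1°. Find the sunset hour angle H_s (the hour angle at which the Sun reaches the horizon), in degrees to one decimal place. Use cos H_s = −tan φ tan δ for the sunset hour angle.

−tan φ tan δ = −(-0.3581)(0.0717) = 0.0257; H_s = arccos(0.0257) = 88.53°.

88.5°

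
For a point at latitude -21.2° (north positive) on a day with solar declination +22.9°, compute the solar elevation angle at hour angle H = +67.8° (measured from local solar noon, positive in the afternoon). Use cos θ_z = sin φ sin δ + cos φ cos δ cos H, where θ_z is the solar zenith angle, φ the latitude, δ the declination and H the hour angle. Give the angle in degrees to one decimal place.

10.6°

cos θ_z = sin(-21.2°) sin(22.9°) + cos(-21.2°) cos(22.9°) cos(67.80°) = -0.1407 + 0.3245 = 0.1838.
θ_z = arccos(0.1838) = 79.41°, so the elevation is 90° − 79.41° = 10.59°.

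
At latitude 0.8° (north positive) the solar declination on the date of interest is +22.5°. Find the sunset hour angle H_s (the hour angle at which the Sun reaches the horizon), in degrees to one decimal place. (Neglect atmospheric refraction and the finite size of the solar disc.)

90.3°

The sunset hour angle satisfies cos H_s = −tan φ tan δ = -0.0058, giving H_s = 90.33°.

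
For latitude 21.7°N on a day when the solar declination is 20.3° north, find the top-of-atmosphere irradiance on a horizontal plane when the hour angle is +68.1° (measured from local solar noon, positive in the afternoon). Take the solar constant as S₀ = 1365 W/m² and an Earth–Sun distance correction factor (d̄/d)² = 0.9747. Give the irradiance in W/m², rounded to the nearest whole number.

603 W/m²

With φ = 21.7°, δ = 20.3°, H = 68.10°: sin φ sin δ = 0.1283, cos φ cos δ cos H = 0.3250, so cos θ_z = 0.4533.
Top-of-atmosphere irradiance = S₀ (d̄/d)² cos θ_z = 1365 × 0.9747 × 0.4533 = 603.10 W/m².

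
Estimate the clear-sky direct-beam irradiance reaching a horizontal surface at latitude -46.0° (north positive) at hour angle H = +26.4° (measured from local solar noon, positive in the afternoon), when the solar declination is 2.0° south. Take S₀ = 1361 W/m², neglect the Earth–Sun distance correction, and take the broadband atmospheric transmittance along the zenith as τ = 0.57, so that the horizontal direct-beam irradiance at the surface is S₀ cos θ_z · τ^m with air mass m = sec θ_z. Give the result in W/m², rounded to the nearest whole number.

369 W/m²

cos θ_z = sin(-46.0°) sin(-2.0°) + cos(-46.0°) cos(-2.0°) cos(26.40°) = 0.0251 + 0.6218 = 0.6469.
Air mass m = 1/cos θ_z = 1/0.6469 = 1.546; τ^m = 0.57^1.546 = 0.4194.
Surface direct beam = 1361 × 0.6469 × 0.4194 = 369.25 W/m².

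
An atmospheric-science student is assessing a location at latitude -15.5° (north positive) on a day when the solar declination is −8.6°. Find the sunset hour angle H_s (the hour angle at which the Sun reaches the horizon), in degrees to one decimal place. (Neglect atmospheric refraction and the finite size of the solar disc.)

92.4°

cos H_s = −tan(-15.5°) · tan(-8.6°) = -0.0419, so H_s = arccos(-0.0419) = 92.40°.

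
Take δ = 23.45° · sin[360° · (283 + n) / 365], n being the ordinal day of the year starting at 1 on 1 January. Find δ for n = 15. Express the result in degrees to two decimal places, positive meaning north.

-21.44°

360 × (283 + 15) / 365 = 293.918°; sin(293.918°) = -0.9141.
δ = 23.45 × -0.9141 = -21.436° ≈ -21.44°.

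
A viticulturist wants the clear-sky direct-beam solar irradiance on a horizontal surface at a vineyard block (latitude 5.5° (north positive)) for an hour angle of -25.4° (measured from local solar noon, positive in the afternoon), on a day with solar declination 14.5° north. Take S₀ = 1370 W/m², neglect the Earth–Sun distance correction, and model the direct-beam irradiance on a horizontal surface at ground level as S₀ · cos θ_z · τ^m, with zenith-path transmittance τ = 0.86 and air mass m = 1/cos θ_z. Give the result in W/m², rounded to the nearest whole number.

1035 W/m²

cos θ_z = sin(5.5°) sin(14.5°) + cos(5.5°) cos(14.5°) cos(-25.40°) = 0.0240 + 0.8705 = 0.8945.
Air mass m = 1/cos θ_z = 1/0.8945 = 1.118; τ^m = 0.86^1.118 = 0.8448.
Surface direct beam = 1370 × 0.8945 × 0.8448 = 1035.27 W/m².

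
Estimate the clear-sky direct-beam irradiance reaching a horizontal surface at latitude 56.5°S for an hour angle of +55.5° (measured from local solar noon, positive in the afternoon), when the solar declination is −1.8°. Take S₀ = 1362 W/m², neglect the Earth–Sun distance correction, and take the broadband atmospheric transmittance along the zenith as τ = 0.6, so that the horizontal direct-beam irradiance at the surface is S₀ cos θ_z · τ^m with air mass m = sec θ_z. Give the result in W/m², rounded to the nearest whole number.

102 W/m²

With φ = -56.5°, δ = -1.8°, H = 55.50°: sin φ sin δ = 0.0262, cos φ cos δ cos H = 0.3125, so cos θ_z = 0.3387.
Air mass m = 1/cos θ_z = 1/0.3387 = 2.952; τ^m = 0.6^2.952 = 0.2214.
Surface direct beam = 1362 × 0.3387 × 0.2214 = 102.13 W/m².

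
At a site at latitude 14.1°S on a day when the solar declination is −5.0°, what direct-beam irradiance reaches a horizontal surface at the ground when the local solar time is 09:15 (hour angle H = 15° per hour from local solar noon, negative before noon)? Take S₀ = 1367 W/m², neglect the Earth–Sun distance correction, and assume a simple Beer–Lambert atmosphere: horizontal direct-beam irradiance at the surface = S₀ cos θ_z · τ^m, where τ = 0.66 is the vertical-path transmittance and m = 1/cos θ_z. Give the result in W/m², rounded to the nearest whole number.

Hour angle H = 15° × (9.25 − 12) = -41.25°.
cos θ_z = sin φ sin δ + cos φ cos δ cos H = (-0.2436)(-0.0872) + (0.9699)(0.9962)(0.7518) = 0.7476.
Air mass m = 1/cos θ_z = 1/0.7476 = 1.338; τ^m = 0.66^1.338 = 0.5735.
Surface direct beam = 1367 × 0.7476 × 0.5735 = 586.10 W/m².

586 W/m²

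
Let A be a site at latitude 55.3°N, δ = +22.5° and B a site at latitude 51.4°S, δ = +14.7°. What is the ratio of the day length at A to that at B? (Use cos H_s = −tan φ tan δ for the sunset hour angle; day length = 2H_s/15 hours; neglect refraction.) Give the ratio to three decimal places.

1.790

A: H_s = arccos(−tan 55.3° · tan 22.5°) = 126.74°, so 2H_s/15 = 16.8987 h.
B: H_s = arccos(−tan -51.4° · tan 14.7°) = 70.81°, so 2H_s/15 = 9.4413 h.
Ratio A/B = 16.8987 / 9.4413 = 1.7899.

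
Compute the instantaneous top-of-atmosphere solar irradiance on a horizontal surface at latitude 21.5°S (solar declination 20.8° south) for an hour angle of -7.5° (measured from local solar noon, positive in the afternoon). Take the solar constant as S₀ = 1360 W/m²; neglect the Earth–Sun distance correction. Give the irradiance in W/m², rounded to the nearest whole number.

cos θ_z = sin φ sin δ + cos φ cos δ cos H = (-0.3665)(-0.3551) + (0.9304)(0.9348)(0.9914) = 0.9924.
Top-of-atmosphere irradiance = S₀ cos θ_z = 1360 × 0.9924 = 1349.66 W/m².

1350 W/m²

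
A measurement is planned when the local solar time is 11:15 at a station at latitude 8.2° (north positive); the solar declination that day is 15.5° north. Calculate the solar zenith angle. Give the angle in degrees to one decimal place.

13.2°

Hour angle H = 15° × (11.25 − 12) = -11.25°.
cos θ_z = sin(8.2°) sin(15.5°) + cos(8.2°) cos(15.5°) cos(-11.25°) = 0.0381 + 0.9355 = 0.9736.
θ_z = arccos(0.9736) = 13.19°.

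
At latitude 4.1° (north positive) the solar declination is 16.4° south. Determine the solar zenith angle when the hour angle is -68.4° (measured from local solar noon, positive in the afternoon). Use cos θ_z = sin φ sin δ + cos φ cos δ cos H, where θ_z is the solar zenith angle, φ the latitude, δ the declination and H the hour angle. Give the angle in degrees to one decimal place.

With φ = 4.1°, δ = -16.4°, H = -68.40°: sin φ sin δ = -0.0202, cos φ cos δ cos H = 0.3522, so cos θ_z = 0.3320.
θ_z = arccos(0.3320) = 70.61°.

70.6°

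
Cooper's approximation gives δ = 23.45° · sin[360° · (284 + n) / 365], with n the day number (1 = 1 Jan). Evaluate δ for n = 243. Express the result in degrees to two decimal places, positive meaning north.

+8.10°

360 × (284 + 243) / 365 = 519.781°; sin(519.781°) = 0.3456.
δ = 23.45 × 0.3456 = 8.104° ≈ +8.10°.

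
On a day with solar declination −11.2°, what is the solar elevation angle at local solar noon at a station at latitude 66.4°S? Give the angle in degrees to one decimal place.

At local solar noon the hour angle is zero, so the elevation is 90° − |φ − δ| = 90° − |-66.4° − (-11.2°)| = 90° − 55.2° = 34.8°.

34.8°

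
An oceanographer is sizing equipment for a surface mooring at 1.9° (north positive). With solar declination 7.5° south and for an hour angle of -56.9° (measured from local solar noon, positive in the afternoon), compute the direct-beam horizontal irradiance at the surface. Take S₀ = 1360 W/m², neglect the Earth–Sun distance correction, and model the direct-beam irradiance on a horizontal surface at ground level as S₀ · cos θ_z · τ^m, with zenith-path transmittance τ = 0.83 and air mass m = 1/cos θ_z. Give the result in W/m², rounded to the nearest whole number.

516 W/m²

cos θ_z = sin φ sin δ + cos φ cos δ cos H = (0.0332)(-0.1305) + (0.9995)(0.9914)(0.5461) = 0.5368.
Air mass m = 1/cos θ_z = 1/0.5368 = 1.863; τ^m = 0.83^1.863 = 0.7067.
Surface direct beam = 1360 × 0.5368 × 0.7067 = 515.92 W/m².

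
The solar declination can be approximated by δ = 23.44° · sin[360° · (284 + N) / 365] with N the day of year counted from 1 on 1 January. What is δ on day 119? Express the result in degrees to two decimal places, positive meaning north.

+14.26°

360 × (284 + 119) / 365 = 397.479°; sin(397.479°) = 0.6085.
δ = 23.44 × 0.6085 = 14.263° ≈ +14.26°.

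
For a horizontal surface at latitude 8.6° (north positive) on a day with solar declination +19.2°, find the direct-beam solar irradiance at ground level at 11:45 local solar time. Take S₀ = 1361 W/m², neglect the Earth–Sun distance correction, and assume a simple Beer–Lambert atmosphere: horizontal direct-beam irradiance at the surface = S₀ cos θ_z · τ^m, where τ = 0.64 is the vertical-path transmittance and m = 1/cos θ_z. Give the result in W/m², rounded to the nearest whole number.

Hour angle H = 15° × (11.75 − 12) = -3.75°.
With φ = 8.6°, δ = 19.2°, H = -3.75°: sin φ sin δ = 0.0492, cos φ cos δ cos H = 0.9318, so cos θ_z = 0.9810.
Air mass m = 1/cos θ_z = 1/0.9810 = 1.019; τ^m = 0.64^1.019 = 0.6346.
Surface direct beam = 1361 × 0.9810 × 0.6346 = 847.28 W/m².

847 W/m²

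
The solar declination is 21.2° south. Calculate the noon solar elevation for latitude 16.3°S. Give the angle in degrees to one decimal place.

At local solar noon the hour angle is zero, so the elevation is 90° − |φ − δ| = 90° − |-16.3° − (-21.2°)| = 90° − 4.9° = 85.1°.

85.1°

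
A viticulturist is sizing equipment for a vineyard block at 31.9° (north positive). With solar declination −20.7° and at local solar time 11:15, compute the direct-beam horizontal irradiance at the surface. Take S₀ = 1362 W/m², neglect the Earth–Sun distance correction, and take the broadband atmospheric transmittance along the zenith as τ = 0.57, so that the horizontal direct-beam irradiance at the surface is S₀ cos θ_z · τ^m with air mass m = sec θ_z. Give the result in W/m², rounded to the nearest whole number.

312 W/m²

Hour angle H = 15° × (11.25 − 12) = -11.25°.
cos θ_z = sin φ sin δ + cos φ cos δ cos H = (0.5284)(-0.3535) + (0.8490)(0.9354)(0.9808) = 0.5921.
Air mass m = 1/cos θ_z = 1/0.5921 = 1.689; τ^m = 0.57^1.689 = 0.3870.
Surface direct beam = 1362 × 0.5921 × 0.3870 = 312.09 W/m².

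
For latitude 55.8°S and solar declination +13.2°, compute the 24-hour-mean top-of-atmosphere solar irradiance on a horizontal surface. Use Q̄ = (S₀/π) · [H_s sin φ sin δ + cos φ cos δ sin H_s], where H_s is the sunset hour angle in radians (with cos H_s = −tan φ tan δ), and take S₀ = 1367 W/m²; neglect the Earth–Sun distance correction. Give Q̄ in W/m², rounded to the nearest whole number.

−tan φ tan δ = −(-1.4715)(0.2345) = 0.3451; H_s = arccos(0.3451) = 69.81°. In radians, H_s = 1.2184.
H_s sin φ sin δ = 1.2184 × -0.8271 × 0.2284 = -0.2302.
cos φ cos δ sin H_s = 0.5621 × 0.9736 × 0.9385 = 0.5136.
Q̄ = (1367/π) × (-0.2302 + 0.5136) = 435.13 × 0.2834 = 123.32 W/m².

123 W/m²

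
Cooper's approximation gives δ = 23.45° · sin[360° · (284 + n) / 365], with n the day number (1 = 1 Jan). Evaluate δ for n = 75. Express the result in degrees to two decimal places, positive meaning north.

-2.42°

360 × (284 + 75) / 365 = 354.082°; sin(354.082°) = -0.1031.
δ = 23.45 × -0.1031 = -2.418° ≈ -2.42°.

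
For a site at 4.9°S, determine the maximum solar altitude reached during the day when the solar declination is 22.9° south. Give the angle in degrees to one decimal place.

72.0°

At local solar noon the hour angle is zero, so the elevation is 90° − |φ − δ| = 90° − |-4.9° − (-22.9°)| = 90° − 18.0° = 72.0°.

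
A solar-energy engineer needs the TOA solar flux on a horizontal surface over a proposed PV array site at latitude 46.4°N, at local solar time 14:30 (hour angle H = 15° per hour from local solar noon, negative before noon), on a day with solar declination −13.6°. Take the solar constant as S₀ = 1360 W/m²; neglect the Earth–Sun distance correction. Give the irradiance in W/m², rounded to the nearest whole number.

492 W/m²

Hour angle H = 15° × (14.5 − 12) = 37.50°.
With φ = 46.4°, δ = -13.6°, H = 37.50°: sin φ sin δ = -0.1703, cos φ cos δ cos H = 0.5318, so cos θ_z = 0.3615.
Top-of-atmosphere irradiance = S₀ cos θ_z = 1360 × 0.3615 = 491.64 W/m².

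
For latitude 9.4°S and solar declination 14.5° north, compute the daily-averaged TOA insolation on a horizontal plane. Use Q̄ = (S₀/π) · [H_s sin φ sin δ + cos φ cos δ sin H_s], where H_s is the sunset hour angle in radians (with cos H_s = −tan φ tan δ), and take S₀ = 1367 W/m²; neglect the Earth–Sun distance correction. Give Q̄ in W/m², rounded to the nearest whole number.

388 W/m²

−tan φ tan δ = −(-0.1655)(0.2586) = 0.0428; H_s = arccos(0.0428) = 87.55°. In radians, H_s = 1.5280.
H_s sin φ sin δ = 1.5280 × -0.1633 × 0.2504 = -0.0625.
cos φ cos δ sin H_s = 0.9866 × 0.9681 × 0.9991 = 0.9543.
Q̄ = (1367/π) × (-0.0625 + 0.9543) = 435.13 × 0.8918 = 388.05 W/m².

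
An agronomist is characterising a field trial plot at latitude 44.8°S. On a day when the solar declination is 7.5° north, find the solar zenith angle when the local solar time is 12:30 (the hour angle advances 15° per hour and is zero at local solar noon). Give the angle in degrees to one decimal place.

52.7°

Hour angle H = 15° × (12.5 − 12) = 7.50°.
With φ = -44.8°, δ = 7.5°, H = 7.50°: sin φ sin δ = -0.0920, cos φ cos δ cos H = 0.6975, so cos θ_z = 0.6055.
θ_z = arccos(0.6055) = 52.74°.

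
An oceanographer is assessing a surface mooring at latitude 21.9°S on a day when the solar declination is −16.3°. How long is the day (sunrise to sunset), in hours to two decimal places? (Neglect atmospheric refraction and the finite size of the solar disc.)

12.90 hours

The sunset hour angle satisfies cos H_s = −tan φ tan δ = -0.1176, giving H_s = 96.75°.
Day length = 2 H_s / 15° h⁻¹ = 193.50° / 15 = 12.900 h.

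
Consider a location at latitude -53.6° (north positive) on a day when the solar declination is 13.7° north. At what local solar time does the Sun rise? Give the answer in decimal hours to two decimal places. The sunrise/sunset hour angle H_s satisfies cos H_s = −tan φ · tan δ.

7.29 h

cos H_s = −tan(-53.6°) · tan(13.7°) = 0.3306, so H_s = arccos(0.3306) = 70.69°.
Sunrise is at 12 − H_s/15 = 12 − 4.713 = 7.287 h local solar time.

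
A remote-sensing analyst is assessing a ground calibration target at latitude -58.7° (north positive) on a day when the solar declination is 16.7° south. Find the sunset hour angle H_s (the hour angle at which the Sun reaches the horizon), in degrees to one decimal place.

cos H_s = −tan(-58.7°) · tan(-16.7°) = -0.4934, so H_s = arccos(-0.4934) = 119.56°.

119.6°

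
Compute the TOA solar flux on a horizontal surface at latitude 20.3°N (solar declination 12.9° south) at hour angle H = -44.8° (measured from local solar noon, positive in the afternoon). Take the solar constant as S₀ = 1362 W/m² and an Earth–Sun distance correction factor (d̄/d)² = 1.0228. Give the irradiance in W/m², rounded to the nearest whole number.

cos θ_z = sin φ sin δ + cos φ cos δ cos H = (0.3469)(-0.2233) + (0.9379)(0.9748)(0.7096) = 0.5713.
Top-of-atmosphere irradiance = S₀ (d̄/d)² cos θ_z = 1362 × 1.0228 × 0.5713 = 795.85 W/m².

796 W/m²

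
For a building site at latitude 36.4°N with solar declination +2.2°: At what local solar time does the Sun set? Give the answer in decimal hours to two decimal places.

−tan φ tan δ = −(0.7373)(0.0384) = -0.0283; H_s = arccos(-0.0283) = 91.62°.
Sunset is at 12 + H_s/15 = 12 + 6.108 = 18.108 h local solar time.

18.11 h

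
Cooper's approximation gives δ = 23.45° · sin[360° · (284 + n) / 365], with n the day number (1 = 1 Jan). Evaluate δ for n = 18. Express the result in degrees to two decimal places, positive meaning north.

-20.73°

360 × (284 + 18) / 365 = 297.863°; sin(297.863°) = -0.8841.
δ = 23.45 × -0.8841 = -20.732° ≈ -20.73°.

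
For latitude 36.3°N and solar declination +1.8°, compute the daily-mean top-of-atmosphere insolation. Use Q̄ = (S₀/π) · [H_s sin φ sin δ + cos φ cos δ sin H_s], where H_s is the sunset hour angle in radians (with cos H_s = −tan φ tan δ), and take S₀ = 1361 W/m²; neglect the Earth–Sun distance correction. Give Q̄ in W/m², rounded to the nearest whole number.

362 W/m²

−tan φ tan δ = −(0.7346)(0.0314) = -0.0231; H_s = arccos(-0.0231) = 91.32°. In radians, H_s = 1.5938.
H_s sin φ sin δ = 1.5938 × 0.5920 × 0.0314 = 0.0296.
cos φ cos δ sin H_s = 0.8059 × 0.9995 × 0.9997 = 0.8053.
Q̄ = (1361/π) × (0.0296 + 0.8053) = 433.22 × 0.8349 = 361.70 W/m².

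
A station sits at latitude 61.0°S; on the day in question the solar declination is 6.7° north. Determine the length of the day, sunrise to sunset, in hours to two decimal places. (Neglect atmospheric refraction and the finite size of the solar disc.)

10.37 hours

−tan φ tan δ = −(-1.8040)(0.1175) = 0.2120; H_s = arccos(0.2120) = 77.76°.
Day length = 2 H_s / 15° h⁻¹ = 155.52° / 15 = 10.368 h.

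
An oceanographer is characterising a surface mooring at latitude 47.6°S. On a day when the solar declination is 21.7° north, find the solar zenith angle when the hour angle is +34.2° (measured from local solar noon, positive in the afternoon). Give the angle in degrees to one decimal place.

75.8°

cos θ_z = sin φ sin δ + cos φ cos δ cos H = (-0.7385)(0.3697) + (0.6743)(0.9291)(0.8271) = 0.2451.
θ_z = arccos(0.2451) = 75.81°.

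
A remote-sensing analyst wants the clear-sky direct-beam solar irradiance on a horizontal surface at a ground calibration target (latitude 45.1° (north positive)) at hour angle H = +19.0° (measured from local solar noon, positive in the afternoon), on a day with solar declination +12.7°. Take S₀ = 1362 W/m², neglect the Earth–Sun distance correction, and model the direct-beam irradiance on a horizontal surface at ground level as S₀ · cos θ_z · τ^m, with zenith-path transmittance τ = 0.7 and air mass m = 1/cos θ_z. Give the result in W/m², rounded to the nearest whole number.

706 W/m²

With φ = 45.1°, δ = 12.7°, H = 19.00°: sin φ sin δ = 0.1557, cos φ cos δ cos H = 0.6511, so cos θ_z = 0.8068.
Air mass m = 1/cos θ_z = 1/0.8068 = 1.239; τ^m = 0.7^1.239 = 0.6428.
Surface direct beam = 1362 × 0.8068 × 0.6428 = 706.35 W/m².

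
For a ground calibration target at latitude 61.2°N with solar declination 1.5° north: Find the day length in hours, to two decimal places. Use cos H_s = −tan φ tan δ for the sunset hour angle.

The sunset hour angle satisfies cos H_s = −tan φ tan δ = -0.0476, giving H_s = 92.73°.
Day length = 2 H_s / 15° h⁻¹ = 185.46° / 15 = 12.364 h.

12.36 hours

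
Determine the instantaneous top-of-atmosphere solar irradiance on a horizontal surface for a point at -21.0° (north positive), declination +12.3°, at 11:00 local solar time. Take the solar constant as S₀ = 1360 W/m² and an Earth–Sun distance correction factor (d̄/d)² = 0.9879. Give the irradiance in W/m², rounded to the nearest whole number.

1081 W/m²

Hour angle H = 15° × (11 − 12) = -15.00°.
cos θ_z = sin φ sin δ + cos φ cos δ cos H = (-0.3584)(0.2130) + (0.9336)(0.9770)(0.9659) = 0.8047.
Top-of-atmosphere irradiance = S₀ (d̄/d)² cos θ_z = 1360 × 0.9879 × 0.8047 = 1081.15 W/m².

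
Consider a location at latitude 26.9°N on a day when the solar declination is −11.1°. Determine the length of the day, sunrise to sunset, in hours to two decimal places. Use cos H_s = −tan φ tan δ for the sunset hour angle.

−tan φ tan δ = −(0.5073)(-0.1962) = 0.0995; H_s = arccos(0.0995) = 84.29°.
Day length = 2 H_s / 15° h⁻¹ = 168.58° / 15 = 11.239 h.

11.24 hours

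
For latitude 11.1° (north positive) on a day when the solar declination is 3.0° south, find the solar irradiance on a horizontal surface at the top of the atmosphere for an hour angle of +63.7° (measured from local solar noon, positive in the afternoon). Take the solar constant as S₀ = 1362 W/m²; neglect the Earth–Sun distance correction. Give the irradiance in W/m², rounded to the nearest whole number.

578 W/m²

cos θ_z = sin(11.1°) sin(-3.0°) + cos(11.1°) cos(-3.0°) cos(63.70°) = -0.0101 + 0.4342 = 0.4241.
Top-of-atmosphere irradiance = S₀ cos θ_z = 1362 × 0.4241 = 577.62 W/m².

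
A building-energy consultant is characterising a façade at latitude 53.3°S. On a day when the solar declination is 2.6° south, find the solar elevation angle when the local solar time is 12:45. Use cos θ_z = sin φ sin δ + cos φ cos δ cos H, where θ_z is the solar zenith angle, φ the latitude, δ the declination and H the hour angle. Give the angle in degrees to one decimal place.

Hour angle H = 15° × (12.75 − 12) = 11.25°.
With φ = -53.3°, δ = -2.6°, H = 11.25°: sin φ sin δ = 0.0364, cos φ cos δ cos H = 0.5855, so cos θ_z = 0.6219.
θ_z = arccos(0.6219) = 51.54°, so the elevation is 90° − 51.54° = 38.46°.

38.5°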